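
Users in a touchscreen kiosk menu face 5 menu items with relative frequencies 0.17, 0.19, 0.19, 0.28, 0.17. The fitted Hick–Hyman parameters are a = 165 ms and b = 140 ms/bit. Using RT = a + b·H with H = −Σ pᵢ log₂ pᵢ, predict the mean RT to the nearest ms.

Entropy contributions −pᵢ log₂ pᵢ: 0.4346, 0.4552, 0.4552, 0.5142, 0.4346; sum H = 2.2938 bits.
RT = a + bH = 165 + 140·2.2938 = 486.14 ms.

486 ms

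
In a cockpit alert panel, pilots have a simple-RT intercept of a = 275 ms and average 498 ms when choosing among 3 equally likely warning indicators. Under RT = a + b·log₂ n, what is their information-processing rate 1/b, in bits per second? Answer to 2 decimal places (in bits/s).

7.11 bits/s

Choice component = 498 − 275 = 223 ms over log₂(3) = 1.5850 bits.
b = 223 / 1.5850 = 140.697 ms/bit, so 1/b = 7.107 bits/s.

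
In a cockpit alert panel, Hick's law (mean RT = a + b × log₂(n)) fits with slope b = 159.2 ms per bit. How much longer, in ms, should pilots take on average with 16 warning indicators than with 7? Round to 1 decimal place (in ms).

189.9 ms

Only the slope matters, since a is common to both: ΔRT = b·log₂(n₂/n₁).
log₂(16) − log₂(7) = 4 − 2.8074 = 1.1926.
ΔRT = 159.2 × 1.1926 = 189.869 ms.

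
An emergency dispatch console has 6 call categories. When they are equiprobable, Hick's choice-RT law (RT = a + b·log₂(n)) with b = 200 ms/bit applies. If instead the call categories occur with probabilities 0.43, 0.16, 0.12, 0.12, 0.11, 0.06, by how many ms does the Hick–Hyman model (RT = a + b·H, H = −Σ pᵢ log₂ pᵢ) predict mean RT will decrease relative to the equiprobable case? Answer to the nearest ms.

Equiprobable entropy H₀ = log₂ 6 = 2.5850 bits.
Skewed entropy H = −Σ pᵢ log₂ pᵢ = 2.2745 bits.
ΔRT = b·(H₀ − H) = 200 × 0.3104 = 62.09 ms.

62 ms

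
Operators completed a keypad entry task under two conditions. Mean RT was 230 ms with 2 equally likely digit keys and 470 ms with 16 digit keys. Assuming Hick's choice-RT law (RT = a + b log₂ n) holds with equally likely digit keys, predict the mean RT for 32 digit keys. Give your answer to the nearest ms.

With log₂ n on the abscissa the relation is linear; from the two conditions:
  b = (470 − 230) / (log₂ 16 − log₂ 2) = 240 / (4 − 1) = 80 ms/bit
  a = 230 − 80 × 1 = 150 ms
Then RT(32) = 150 + 80 × log₂ 32 = 150 + 80 × 5 ≈ 550.000 ms.

550 ms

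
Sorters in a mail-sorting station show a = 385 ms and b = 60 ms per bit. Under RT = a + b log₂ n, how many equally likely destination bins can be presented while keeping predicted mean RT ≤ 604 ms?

12

Set 385 + 60·log₂ n ≤ 604 → log₂ n ≤ (604 − 385)/60 = 3.6500.
So n ≤ 2^3.6500 = 12.553; the largest integer n is 12.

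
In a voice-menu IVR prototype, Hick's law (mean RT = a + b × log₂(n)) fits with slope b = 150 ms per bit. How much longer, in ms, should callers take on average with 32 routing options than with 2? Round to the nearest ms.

Only the slope matters, since a is common to both: ΔRT = b·log₂(n₂/n₁).
log₂(32) − log₂(2) = log₂(32/2) = log₂(16) = 4.
ΔRT = 150 × 4.0000 = 600.000 ms.

600 ms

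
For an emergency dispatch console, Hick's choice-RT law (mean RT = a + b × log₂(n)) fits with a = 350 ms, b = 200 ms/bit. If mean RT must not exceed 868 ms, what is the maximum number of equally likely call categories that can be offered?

6

200·log₂ n ≤ 868 − 350 = 518, giving log₂ n ≤ 2.5900 and n ≤ 6.021. The largest whole number is 6.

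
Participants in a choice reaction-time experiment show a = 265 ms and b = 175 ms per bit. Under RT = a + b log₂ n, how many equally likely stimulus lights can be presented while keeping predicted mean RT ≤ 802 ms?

Information budget: (802 − 265)/175 = 3.0686 bits, so n ≤ 2^3.0686 = 8.389 → at most 8.

8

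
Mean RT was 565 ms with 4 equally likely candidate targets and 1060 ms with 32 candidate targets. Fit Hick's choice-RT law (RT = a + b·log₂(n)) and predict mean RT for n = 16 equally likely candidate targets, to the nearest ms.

Fit slope and intercept:
  b = (1060 − 565) / (log₂ 32 − log₂ 4) = 495 / (5 − 2) = 165 ms/bit
  a = 565 − 165 × 2 = 235 ms
Then RT(16) = 235 + 165 × log₂ 16 = 235 + 165 × 4 ≈ 895.000 ms.

895 ms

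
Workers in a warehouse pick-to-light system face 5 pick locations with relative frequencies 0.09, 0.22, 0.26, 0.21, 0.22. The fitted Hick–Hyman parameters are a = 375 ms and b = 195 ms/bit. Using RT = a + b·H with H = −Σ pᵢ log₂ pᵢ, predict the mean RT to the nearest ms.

Entropy contributions −pᵢ log₂ pᵢ: 0.3127, 0.4806, 0.5053, 0.4728, 0.4806; sum H = 2.2519 bits.
RT = a + bH = 375 + 195·2.2519 = 814.12 ms.

814 ms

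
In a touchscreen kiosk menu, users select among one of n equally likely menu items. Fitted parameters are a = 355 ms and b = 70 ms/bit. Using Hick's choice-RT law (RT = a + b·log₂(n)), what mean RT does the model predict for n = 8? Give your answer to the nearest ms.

log₂(8) = 3 bits, so RT = 355 + 70 × 3 ≈ 565.000 ms.

565 ms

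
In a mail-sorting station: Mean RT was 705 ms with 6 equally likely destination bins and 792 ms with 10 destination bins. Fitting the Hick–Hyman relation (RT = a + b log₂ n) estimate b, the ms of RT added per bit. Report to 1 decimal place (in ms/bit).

b = (RT₂ − RT₁)/(log₂ n₂ − log₂ n₁) = (792 − 705)/(3.3219 − 2.5850) = 118.052 ms/bit.

118.1 ms/bit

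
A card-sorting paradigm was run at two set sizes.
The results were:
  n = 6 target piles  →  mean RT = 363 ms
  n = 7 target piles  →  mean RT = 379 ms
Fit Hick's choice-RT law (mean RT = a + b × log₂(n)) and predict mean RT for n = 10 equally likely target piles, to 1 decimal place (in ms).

RT is linear in log₂ n, so two points fix the line:
  b = (379 − 363) / (log₂ 7 − log₂ 6) = 16 / (2.8074 − 2.5850) = 71.945 ms/bit
  a = 363 − 71.945 × 2.5850 = 177.025 ms
Then RT(10) = 177.025 + 71.945 × log₂ 10 = 177.025 + 71.945 × 3.3219 ≈ 416.021 ms.

416.0 ms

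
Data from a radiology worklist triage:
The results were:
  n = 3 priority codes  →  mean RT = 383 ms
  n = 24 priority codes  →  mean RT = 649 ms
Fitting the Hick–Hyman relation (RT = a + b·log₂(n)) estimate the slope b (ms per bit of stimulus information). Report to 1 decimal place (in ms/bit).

88.7 ms/bit

b = (RT₂ − RT₁)/(log₂ n₂ − log₂ n₁) = (649 − 383)/(4.5850 − 1.5850) = 88.667 ms/bit.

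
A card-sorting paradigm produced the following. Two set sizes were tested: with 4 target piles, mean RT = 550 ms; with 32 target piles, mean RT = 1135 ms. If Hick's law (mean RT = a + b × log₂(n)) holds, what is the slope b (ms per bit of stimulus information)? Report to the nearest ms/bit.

195 ms/bit

b = (RT₂ − RT₁)/(log₂ n₂ − log₂ n₁) = (1135 − 550)/(5 − 2) = 195 ms/bit.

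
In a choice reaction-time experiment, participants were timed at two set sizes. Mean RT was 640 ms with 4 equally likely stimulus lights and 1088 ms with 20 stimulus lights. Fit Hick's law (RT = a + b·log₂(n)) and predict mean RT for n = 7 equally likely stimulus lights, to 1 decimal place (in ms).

795.8 ms

Fit slope and intercept:
  b = (1088 − 640) / (log₂ 20 − log₂ 4) = 448 / (4.3219 − 2) = 192.943 ms/bit
  a = 640 − 192.943 × 2 = 254.114 ms
Then RT(7) = 254.114 + 192.943 × log₂ 7 = 254.114 + 192.943 × 2.8074 ≈ 795.774 ms.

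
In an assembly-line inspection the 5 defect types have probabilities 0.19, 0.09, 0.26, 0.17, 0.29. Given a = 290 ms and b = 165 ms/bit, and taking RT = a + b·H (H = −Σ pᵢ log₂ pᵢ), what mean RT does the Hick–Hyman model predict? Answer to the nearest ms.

657 ms

Entropy contributions −pᵢ log₂ pᵢ: 0.4552, 0.3127, 0.5053, 0.4346, 0.5179; sum H = 2.2257 bits.
RT = a + bH = 290 + 165·2.2257 = 657.23 ms.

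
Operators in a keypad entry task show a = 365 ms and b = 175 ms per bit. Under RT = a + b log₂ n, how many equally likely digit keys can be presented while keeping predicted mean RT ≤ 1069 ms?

16

Information budget: (1069 − 365)/175 = 4.0229 bits, so n ≤ 2^4.0229 = 16.256 → at most 16.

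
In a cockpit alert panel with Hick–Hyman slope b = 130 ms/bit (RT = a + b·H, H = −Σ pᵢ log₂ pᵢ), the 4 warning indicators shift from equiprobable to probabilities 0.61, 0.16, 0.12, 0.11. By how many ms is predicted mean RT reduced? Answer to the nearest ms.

55 ms

The RT saving is b·ΔH. Equiprobable H₀ = log₂(4) = 2.0000 bits; with the given probabilities H = 1.5754 bits.
b·(H₀ − H) = 130 × (2.0000 − 1.5754) = 55.20 ms.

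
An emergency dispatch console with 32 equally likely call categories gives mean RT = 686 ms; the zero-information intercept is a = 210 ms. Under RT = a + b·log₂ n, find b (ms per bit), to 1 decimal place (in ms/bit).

32 alternatives carry log₂ 32 = 5 bits; the choice cost is 686 − 210 = 476 ms, so b = 476/5 = 95.200 ms/bit.

95.2 ms/bit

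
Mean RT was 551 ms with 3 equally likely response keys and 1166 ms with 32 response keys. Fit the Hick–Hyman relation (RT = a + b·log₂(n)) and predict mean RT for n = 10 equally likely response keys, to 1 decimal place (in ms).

RT is linear in log₂ n, so two points fix the line:
  b = (1166 − 551) / (log₂ 32 − log₂ 3) = 615 / (5 − 1.5850) = 180.086 ms/bit
  a = 551 − 180.086 × 1.5850 = 265.571 ms
Then RT(10) = 265.571 + 180.086 × log₂ 10 = 265.571 + 180.086 × 3.3219 ≈ 863.803 ms.

863.8 ms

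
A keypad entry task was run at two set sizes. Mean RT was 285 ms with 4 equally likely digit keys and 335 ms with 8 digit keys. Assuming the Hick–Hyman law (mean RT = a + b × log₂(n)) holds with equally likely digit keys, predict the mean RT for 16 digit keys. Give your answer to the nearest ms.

With log₂ n on the abscissa the relation is linear; from the two conditions:
  b = (335 − 285) / (log₂ 8 − log₂ 4) = 50 / (3 − 2) = 50 ms/bit
  a = 285 − 50 × 2 = 185 ms
Then RT(16) = 185 + 50 × log₂ 16 = 185 + 50 × 4 ≈ 385.000 ms.

385 ms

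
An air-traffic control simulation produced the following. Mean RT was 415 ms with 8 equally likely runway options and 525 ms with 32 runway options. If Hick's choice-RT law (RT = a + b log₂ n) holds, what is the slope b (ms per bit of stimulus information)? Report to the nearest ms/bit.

b = (RT₂ − RT₁)/(log₂ n₂ − log₂ n₁) = (525 − 415)/(5 − 3) = 55 ms/bit.

55 ms/bit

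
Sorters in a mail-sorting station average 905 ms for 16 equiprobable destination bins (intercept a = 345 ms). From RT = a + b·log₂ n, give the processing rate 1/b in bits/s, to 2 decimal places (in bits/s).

b = (905 − 345)/log₂ 16 = 560/4 = 140.000 ms per bit = 0.14000 s/bit; the reciprocal is 7.143 bits/s.

7.14 bits/s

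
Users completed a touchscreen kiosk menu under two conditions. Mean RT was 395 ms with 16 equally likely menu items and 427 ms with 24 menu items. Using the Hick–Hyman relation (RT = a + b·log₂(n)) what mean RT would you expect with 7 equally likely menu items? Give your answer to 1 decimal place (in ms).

329.8 ms

Solve the two-equation system in a and b:
  b = (427 − 395) / (log₂ 24 − log₂ 16) = 32 / (4.5850 − 4) = 54.704 ms/bit
  a = 395 − 54.704 × 4 = 176.183 ms
Then RT(7) = 176.183 + 54.704 × log₂ 7 = 176.183 + 54.704 × 2.8074 ≈ 329.757 ms.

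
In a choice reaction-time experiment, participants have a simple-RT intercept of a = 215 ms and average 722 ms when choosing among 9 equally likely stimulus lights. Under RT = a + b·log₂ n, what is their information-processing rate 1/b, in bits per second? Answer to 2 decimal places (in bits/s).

6.25 bits/s

Choice component = 722 − 215 = 507 ms over log₂(9) = 3.1699 bits.
b = 507 / 3.1699 = 159.941 ms/bit, so 1/b = 6.252 bits/s.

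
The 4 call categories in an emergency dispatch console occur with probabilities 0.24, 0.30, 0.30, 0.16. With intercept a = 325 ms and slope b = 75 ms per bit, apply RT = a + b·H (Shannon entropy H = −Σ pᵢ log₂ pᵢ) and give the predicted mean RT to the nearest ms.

Entropy contributions −pᵢ log₂ pᵢ: 0.4941, 0.5211, 0.5211, 0.4230; sum H = 1.9593 bits.
RT = a + bH = 325 + 75·1.9593 = 471.95 ms.

472 ms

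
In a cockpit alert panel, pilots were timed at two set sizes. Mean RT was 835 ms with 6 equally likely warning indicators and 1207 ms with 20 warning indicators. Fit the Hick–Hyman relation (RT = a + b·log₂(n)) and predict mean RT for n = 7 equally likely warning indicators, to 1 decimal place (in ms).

882.6 ms

Solve the two-equation system in a and b:
  b = (1207 − 835) / (log₂ 20 − log₂ 6) = 372 / (4.3219 − 2.5850) = 214.167 ms/bit
  a = 835 − 214.167 × 2.5850 = 281.387 ms
Then RT(7) = 281.387 + 214.167 × log₂ 7 = 281.387 + 214.167 × 2.8074 ≈ 882.629 ms.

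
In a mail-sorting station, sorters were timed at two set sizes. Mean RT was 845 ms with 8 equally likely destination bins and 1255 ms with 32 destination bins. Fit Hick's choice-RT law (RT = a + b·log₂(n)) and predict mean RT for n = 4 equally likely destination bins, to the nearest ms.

640 ms

Solve the two-equation system in a and b:
  b = (1255 − 845) / (log₂ 32 − log₂ 8) = 410 / (5 − 3) = 205 ms/bit
  a = 845 − 205 × 3 = 230 ms
Then RT(4) = 230 + 205 × log₂ 4 = 230 + 205 × 2 ≈ 640.000 ms.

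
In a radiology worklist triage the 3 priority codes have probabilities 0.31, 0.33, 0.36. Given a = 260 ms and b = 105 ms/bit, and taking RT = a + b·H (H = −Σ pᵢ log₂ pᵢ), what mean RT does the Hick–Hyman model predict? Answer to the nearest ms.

426 ms

H = 0.31·log₂(1/0.31) + 0.33·log₂(1/0.33) + 0.36·log₂(1/0.36) = 1.5822 bits.
RT = 260 + 105 × 1.5822 = 426.13 ms.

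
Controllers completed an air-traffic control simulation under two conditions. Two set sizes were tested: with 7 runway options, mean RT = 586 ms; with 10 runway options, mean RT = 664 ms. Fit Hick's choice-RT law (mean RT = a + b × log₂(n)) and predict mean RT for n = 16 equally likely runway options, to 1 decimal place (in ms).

RT is linear in log₂ n, so two points fix the line:
  b = (664 − 586) / (log₂ 10 − log₂ 7) = 78 / (3.3219 − 2.8074) = 151.582 ms/bit
  a = 586 − 151.582 × 2.8074 = 160.456 ms
Then RT(16) = 160.456 + 151.582 × log₂ 16 = 160.456 + 151.582 × 4 ≈ 766.783 ms.

766.8 ms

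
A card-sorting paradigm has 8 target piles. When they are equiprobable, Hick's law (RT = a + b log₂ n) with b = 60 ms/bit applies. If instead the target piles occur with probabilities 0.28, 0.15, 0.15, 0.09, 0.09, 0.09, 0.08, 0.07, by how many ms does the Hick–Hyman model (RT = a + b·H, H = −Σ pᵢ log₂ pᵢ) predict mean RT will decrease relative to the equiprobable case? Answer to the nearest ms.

Equiprobable entropy H₀ = log₂ 8 = 3.0000 bits.
Skewed entropy H = −Σ pᵢ log₂ pᵢ = 2.8333 bits.
ΔRT = b·(H₀ − H) = 60 × 0.1667 = 10.00 ms.

10 ms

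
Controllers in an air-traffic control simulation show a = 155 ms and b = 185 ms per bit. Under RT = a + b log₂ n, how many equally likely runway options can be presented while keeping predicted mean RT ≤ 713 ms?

Set 155 + 185·log₂ n ≤ 713 → log₂ n ≤ (713 − 155)/185 = 3.0162.
So n ≤ 2^3.0162 = 8.090; the largest integer n is 8.

8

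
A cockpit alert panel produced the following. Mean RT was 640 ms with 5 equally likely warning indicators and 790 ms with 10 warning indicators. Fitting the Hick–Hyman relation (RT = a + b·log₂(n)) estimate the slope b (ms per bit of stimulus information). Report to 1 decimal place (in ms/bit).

Slope: b = (790 − 640) / (log₂ 10 − log₂ 5) = 150/1.0000 = 150.000 ms/bit.

150.0 ms/bit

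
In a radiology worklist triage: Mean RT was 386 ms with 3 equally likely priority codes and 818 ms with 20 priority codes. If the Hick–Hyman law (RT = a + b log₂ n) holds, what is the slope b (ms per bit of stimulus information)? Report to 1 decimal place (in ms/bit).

157.8 ms/bit

The slope on a log₂ axis is (818 − 386) / (4.3219 − 1.5850) = 157.839 ms/bit.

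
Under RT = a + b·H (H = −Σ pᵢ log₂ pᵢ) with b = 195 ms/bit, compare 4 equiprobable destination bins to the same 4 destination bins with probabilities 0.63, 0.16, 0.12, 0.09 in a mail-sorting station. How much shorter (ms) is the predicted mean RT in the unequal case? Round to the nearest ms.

Equiprobable entropy H₀ = log₂ 4 = 2.0000 bits.
Skewed entropy H = −Σ pᵢ log₂ pᵢ = 1.5227 bits.
ΔRT = b·(H₀ − H) = 195 × 0.4773 = 93.08 ms.

93 ms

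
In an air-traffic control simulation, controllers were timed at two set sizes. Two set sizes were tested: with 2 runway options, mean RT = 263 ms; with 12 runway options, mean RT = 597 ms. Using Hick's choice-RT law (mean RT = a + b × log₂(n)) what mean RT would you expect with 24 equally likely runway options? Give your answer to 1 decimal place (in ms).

726.2 ms

RT is linear in log₂ n, so two points fix the line:
  b = (597 − 263) / (log₂ 12 − log₂ 2) = 334 / (3.5850 − 1) = 129.209 ms/bit
  a = 263 − 129.209 × 1 = 133.791 ms
Then RT(24) = 133.791 + 129.209 × log₂ 24 = 133.791 + 129.209 × 4.5850 ≈ 726.209 ms.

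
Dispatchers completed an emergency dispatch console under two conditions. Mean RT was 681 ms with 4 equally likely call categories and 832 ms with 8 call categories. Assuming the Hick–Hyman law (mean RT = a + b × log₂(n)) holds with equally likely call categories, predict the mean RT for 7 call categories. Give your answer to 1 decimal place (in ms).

Fit slope and intercept:
  b = (832 − 681) / (log₂ 8 − log₂ 4) = 151 / (3 − 2) = 151.000 ms/bit
  a = 681 − 151.000 × 2 = 379.000 ms
Then RT(7) = 379.000 + 151.000 × log₂ 7 = 379.000 + 151.000 × 2.8074 ≈ 802.911 ms.

802.9 ms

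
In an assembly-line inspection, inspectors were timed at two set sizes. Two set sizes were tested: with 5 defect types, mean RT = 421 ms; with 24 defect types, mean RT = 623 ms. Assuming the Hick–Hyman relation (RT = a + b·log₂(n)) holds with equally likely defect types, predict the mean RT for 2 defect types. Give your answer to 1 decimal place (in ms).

303.0 ms

With log₂ n on the abscissa the relation is linear; from the two conditions:
  b = (623 − 421) / (log₂ 24 − log₂ 5) = 202 / (4.5850 − 2.3219) = 89.261 ms/bit
  a = 421 − 89.261 × 2.3219 = 213.743 ms
Then RT(2) = 213.743 + 89.261 × log₂ 2 = 213.743 + 89.261 × 1 ≈ 303.004 ms.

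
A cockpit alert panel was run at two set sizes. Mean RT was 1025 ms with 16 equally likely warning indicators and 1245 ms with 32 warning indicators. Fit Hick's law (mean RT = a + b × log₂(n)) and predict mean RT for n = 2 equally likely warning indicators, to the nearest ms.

365 ms

RT is linear in log₂ n, so two points fix the line:
  b = (1245 − 1025) / (log₂ 32 − log₂ 16) = 220 / (5 − 4) = 220 ms/bit
  a = 1025 − 220 × 4 = 145 ms
Then RT(2) = 145 + 220 × log₂ 2 = 145 + 220 × 1 ≈ 365.000 ms.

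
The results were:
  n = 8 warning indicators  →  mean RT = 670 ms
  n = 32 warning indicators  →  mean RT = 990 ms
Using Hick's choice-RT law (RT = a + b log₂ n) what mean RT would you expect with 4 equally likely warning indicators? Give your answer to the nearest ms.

RT is linear in log₂ n, so two points fix the line:
  b = (990 − 670) / (log₂ 32 − log₂ 8) = 320 / (5 − 3) = 160 ms/bit
  a = 670 − 160 × 3 = 190 ms
Then RT(4) = 190 + 160 × log₂ 4 = 190 + 160 × 2 ≈ 510.000 ms.

510 ms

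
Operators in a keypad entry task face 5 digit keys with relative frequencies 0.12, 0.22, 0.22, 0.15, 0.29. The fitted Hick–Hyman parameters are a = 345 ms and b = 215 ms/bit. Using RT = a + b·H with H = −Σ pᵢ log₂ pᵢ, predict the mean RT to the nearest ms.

Entropy contributions −pᵢ log₂ pᵢ: 0.3671, 0.4806, 0.4806, 0.4105, 0.5179; sum H = 2.2567 bits.
RT = a + bH = 345 + 215·2.2567 = 830.18 ms.

830 ms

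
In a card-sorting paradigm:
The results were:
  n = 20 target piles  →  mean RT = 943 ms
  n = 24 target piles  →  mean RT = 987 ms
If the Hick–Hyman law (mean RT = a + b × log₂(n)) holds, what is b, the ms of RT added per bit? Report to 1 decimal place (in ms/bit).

167.3 ms/bit

b = (RT₂ − RT₁)/(log₂ n₂ − log₂ n₁) = (987 − 943)/(4.5850 − 4.3219) = 167.278 ms/bit.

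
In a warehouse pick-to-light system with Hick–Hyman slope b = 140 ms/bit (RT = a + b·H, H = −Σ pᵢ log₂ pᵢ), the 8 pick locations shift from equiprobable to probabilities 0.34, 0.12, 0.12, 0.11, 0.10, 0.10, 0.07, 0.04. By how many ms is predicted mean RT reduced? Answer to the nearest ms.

37 ms

Equiprobable entropy H₀ = log₂ 8 = 3.0000 bits.
Skewed entropy H = −Σ pᵢ log₂ pᵢ = 2.7323 bits.
ΔRT = b·(H₀ − H) = 140 × 0.2677 = 37.48 ms.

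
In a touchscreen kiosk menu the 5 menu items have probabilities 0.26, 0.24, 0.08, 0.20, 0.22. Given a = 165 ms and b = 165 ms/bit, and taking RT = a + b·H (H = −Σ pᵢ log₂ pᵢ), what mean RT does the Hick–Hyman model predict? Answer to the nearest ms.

534 ms

H = 0.26·log₂(1/0.26) + 0.24·log₂(1/0.24) + 0.08·log₂(1/0.08) + 0.20·log₂(1/0.20) + 0.22·log₂(1/0.22) = 2.2359 bits.
RT = 165 + 165 × 2.2359 = 533.92 ms.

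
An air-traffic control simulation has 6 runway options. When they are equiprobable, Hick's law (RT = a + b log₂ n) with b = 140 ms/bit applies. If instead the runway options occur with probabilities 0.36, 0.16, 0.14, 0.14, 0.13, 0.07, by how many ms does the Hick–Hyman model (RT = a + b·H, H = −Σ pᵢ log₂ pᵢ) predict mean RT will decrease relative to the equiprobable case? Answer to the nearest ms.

The RT saving is b·ΔH. Equiprobable H₀ = log₂(6) = 2.5850 bits; with the given probabilities H = 2.3991 bits.
b·(H₀ − H) = 140 × (2.5850 − 2.3991) = 26.03 ms.

26 ms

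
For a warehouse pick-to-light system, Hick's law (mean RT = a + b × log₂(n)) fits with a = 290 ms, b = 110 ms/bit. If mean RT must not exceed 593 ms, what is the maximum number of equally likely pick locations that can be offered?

110·log₂ n ≤ 593 − 290 = 303, giving log₂ n ≤ 2.7545 and n ≤ 6.748. The largest whole number is 6.

6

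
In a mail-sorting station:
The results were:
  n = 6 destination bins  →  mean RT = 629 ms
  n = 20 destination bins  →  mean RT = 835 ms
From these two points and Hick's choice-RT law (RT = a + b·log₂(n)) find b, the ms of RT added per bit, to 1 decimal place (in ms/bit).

118.6 ms/bit

b = (RT₂ − RT₁)/(log₂ n₂ − log₂ n₁) = (835 − 629)/(4.3219 − 2.5850) = 118.598 ms/bit.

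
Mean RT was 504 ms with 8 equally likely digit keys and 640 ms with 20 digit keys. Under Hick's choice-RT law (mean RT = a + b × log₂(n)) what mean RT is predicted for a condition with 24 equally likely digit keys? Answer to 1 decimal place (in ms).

RT is linear in log₂ n, so two points fix the line:
  b = (640 − 504) / (log₂ 20 − log₂ 8) = 136 / (4.3219 − 3) = 102.880 ms/bit
  a = 504 − 102.880 × 3 = 195.360 ms
Then RT(24) = 195.360 + 102.880 × log₂ 24 = 195.360 + 102.880 × 4.5850 ≈ 667.061 ms.

667.1 ms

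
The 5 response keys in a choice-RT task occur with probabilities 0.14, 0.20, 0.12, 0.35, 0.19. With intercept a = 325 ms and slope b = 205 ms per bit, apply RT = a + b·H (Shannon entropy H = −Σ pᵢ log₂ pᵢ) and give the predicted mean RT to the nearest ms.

Entropy contributions −pᵢ log₂ pᵢ: 0.3971, 0.4644, 0.3671, 0.5301, 0.4552; sum H = 2.2139 bits.
RT = a + bH = 325 + 205·2.2139 = 778.85 ms.

779 ms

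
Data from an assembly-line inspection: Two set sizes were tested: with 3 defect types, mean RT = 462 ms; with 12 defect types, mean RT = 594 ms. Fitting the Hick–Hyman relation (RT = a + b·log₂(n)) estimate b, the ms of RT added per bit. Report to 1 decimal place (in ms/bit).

Slope: b = (594 − 462) / (log₂ 12 − log₂ 3) = 132/2.0000 = 66.000 ms/bit.

66.0 ms/bit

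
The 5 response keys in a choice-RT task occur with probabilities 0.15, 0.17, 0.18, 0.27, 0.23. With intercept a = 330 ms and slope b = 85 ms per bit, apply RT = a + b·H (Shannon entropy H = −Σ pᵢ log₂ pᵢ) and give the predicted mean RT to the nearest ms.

524 ms

H = 0.15·log₂(1/0.15) + 0.17·log₂(1/0.17) + 0.18·log₂(1/0.18) + 0.27·log₂(1/0.27) + 0.23·log₂(1/0.23) = 2.2881 bits.
RT = 330 + 85 × 2.2881 = 524.49 ms.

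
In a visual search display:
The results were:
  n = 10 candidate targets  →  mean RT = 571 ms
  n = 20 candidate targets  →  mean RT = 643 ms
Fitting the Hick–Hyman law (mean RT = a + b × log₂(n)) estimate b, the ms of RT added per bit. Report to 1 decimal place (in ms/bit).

b = (RT₂ − RT₁)/(log₂ n₂ − log₂ n₁) = (643 − 571)/(4.3219 − 3.3219) = 72.000 ms/bit.

72.0 ms/bit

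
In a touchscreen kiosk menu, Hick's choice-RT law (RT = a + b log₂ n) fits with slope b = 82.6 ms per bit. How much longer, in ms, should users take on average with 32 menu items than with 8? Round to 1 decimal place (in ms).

165.2 ms

Only the slope matters, since a is common to both: ΔRT = b·log₂(n₂/n₁).
log₂(32) − log₂(8) = log₂(32/8) = log₂(4) = 2.
ΔRT = 82.6 × 2.0000 = 165.200 ms.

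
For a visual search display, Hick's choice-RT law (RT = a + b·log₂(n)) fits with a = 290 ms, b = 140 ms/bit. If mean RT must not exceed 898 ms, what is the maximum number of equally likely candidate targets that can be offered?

Information budget: (898 − 290)/140 = 4.3429 bits, so n ≤ 2^4.3429 = 20.292 → at most 20.

20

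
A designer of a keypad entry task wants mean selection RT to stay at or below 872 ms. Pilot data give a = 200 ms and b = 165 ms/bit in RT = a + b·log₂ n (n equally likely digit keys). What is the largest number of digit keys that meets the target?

16

165·log₂ n ≤ 872 − 200 = 672, giving log₂ n ≤ 4.0727 and n ≤ 16.827. The largest whole number is 16.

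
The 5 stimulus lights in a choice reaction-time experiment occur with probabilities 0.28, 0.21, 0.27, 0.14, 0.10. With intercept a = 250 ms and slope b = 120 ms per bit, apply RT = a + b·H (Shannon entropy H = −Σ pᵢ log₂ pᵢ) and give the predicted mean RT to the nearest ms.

517 ms

H = 0.28·log₂(1/0.28) + 0.21·log₂(1/0.21) + 0.27·log₂(1/0.27) + 0.14·log₂(1/0.14) + 0.10·log₂(1/0.10) = 2.2264 bits.
RT = 250 + 120 × 2.2264 = 517.16 ms.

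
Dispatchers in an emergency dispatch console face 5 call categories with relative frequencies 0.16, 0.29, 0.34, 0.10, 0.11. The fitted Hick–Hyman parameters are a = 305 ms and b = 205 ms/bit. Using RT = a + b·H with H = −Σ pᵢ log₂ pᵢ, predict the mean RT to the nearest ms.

746 ms

H = 0.16·log₂(1/0.16) + 0.29·log₂(1/0.29) + 0.34·log₂(1/0.34) + 0.10·log₂(1/0.10) + 0.11·log₂(1/0.11) = 2.1526 bits.
RT = 305 + 205 × 2.1526 = 746.28 ms.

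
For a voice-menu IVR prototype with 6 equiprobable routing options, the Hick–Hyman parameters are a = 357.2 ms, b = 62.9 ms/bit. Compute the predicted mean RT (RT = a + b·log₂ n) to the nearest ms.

520 ms

log₂(6) = 2.5850 bits, so RT = 357.2 + 62.9 × 2.5850 ≈ 519.794 ms.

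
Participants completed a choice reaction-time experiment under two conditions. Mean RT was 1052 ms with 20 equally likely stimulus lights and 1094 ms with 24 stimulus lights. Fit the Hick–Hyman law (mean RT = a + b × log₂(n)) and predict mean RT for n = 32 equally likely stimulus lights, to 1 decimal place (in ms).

With log₂ n on the abscissa the relation is linear; from the two conditions:
  b = (1094 − 1052) / (log₂ 24 − log₂ 20) = 42 / (4.5850 − 4.3219) = 159.675 ms/bit
  a = 1052 − 159.675 × 4.3219 = 361.896 ms
Then RT(32) = 361.896 + 159.675 × log₂ 32 = 361.896 + 159.675 × 5 ≈ 1160.271 ms.

1160.3 ms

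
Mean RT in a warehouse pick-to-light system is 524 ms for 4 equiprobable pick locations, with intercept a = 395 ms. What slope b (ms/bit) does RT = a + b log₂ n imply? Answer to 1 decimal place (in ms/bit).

log₂(4) = 2 bits.
b = (RT − a)/log₂ n = (524 − 395) / 2 = 64.500 ms/bit.

64.5 ms/bit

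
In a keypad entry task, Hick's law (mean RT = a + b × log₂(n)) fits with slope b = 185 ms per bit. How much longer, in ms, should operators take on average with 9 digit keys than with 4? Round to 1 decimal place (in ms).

216.4 ms

ΔRT = (a + b log₂ n₂) − (a + b log₂ n₁) = b·(log₂ n₂ − log₂ n₁).
log₂(9) − log₂(4) = 3.1699 − 2 = 1.1699.
ΔRT = 185 × 1.1699 = 216.436 ms.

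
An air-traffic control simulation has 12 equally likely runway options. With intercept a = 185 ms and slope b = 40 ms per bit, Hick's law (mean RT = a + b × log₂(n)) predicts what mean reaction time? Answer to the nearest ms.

log₂(12) = 3.5850 bits, so RT = 185 + 40 × 3.5850 ≈ 328.399 ms.

328 ms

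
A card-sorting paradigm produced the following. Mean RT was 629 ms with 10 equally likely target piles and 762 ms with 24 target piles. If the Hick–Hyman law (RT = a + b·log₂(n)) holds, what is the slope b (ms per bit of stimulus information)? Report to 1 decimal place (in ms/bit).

105.3 ms/bit

b = (RT₂ − RT₁)/(log₂ n₂ − log₂ n₁) = (762 − 629)/(4.5850 − 3.3219) = 105.302 ms/bit.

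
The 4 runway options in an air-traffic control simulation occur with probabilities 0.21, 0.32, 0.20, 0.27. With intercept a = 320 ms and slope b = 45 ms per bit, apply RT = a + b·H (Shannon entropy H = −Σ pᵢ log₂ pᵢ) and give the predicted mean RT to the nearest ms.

409 ms

H = 0.21·log₂(1/0.21) + 0.32·log₂(1/0.32) + 0.20·log₂(1/0.20) + 0.27·log₂(1/0.27) = 1.9733 bits.
RT = 320 + 45 × 1.9733 = 408.80 ms.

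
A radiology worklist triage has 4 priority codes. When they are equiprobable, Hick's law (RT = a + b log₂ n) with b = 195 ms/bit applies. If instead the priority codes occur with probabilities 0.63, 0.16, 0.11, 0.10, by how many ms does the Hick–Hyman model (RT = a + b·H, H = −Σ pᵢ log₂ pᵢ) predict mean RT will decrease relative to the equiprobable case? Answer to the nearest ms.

93 ms

Equiprobable entropy H₀ = log₂ 4 = 2.0000 bits.
Skewed entropy H = −Σ pᵢ log₂ pᵢ = 1.5254 bits.
ΔRT = b·(H₀ − H) = 195 × 0.4746 = 92.54 ms.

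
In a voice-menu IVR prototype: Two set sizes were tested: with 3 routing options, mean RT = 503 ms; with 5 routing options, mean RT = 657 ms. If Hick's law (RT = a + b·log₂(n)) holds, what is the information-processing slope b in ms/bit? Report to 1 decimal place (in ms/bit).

b = (RT₂ − RT₁)/(log₂ n₂ − log₂ n₁) = (657 − 503)/(2.3219 − 1.5850) = 208.965 ms/bit.

209.0 ms/bit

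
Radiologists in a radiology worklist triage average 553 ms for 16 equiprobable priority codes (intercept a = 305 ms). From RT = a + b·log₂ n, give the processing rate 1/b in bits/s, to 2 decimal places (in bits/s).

16.13 bits/s

Choice component = 553 − 305 = 248 ms over log₂(16) = 4 bits.
b = 248 / 4 = 62.000 ms/bit, so 1/b = 16.129 bits/s.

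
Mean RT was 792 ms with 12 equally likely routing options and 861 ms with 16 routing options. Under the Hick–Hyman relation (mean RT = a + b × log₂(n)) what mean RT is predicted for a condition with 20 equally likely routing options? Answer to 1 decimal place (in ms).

914.5 ms

With log₂ n on the abscissa the relation is linear; from the two conditions:
  b = (861 − 792) / (log₂ 16 − log₂ 12) = 69 / (4 − 3.5850) = 166.250 ms/bit
  a = 792 − 166.250 × 3.5850 = 196.000 ms
Then RT(20) = 196.000 + 166.250 × log₂ 20 = 196.000 + 166.250 × 4.3219 ≈ 914.521 ms.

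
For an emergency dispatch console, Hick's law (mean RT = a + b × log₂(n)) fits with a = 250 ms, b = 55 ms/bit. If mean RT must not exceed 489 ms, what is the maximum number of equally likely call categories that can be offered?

20

Information budget: (489 − 250)/55 = 4.3455 bits, so n ≤ 2^4.3455 = 20.329 → at most 20.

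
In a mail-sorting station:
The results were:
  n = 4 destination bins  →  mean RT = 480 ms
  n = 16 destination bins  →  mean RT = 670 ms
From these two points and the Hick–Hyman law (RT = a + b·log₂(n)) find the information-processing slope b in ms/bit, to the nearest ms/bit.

Slope: b = (670 − 480) / (log₂ 16 − log₂ 4) = 190/2.0000 = 95 ms/bit.

95 ms/bit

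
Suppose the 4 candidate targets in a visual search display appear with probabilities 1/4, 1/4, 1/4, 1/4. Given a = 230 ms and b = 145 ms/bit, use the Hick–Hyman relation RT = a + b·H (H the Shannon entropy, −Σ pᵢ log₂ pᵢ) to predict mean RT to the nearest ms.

H = −Σ pᵢ log₂ pᵢ = 0.25·2 + 0.25·2 + 0.25·2 + 0.25·2 = 2.000 bits.
RT = 230 + 145 × 2.000 = 520.00 ms.

520 ms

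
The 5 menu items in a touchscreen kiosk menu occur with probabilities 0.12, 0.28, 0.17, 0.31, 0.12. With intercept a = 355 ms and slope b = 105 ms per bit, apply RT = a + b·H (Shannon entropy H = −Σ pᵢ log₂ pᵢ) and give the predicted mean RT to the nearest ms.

587 ms

Entropy contributions −pᵢ log₂ pᵢ: 0.3671, 0.5142, 0.4346, 0.5238, 0.3671; sum H = 2.2067 bits.
RT = a + bH = 355 + 105·2.2067 = 586.71 ms.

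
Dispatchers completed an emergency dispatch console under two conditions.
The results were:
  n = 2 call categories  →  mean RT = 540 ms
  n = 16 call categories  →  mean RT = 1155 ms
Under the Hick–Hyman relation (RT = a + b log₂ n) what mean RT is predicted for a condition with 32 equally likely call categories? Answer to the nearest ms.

1360 ms

Fit slope and intercept:
  b = (1155 − 540) / (log₂ 16 − log₂ 2) = 615 / (4 − 1) = 205 ms/bit
  a = 540 − 205 × 1 = 335 ms
Then RT(32) = 335 + 205 × log₂ 32 = 335 + 205 × 5 ≈ 1360.000 ms.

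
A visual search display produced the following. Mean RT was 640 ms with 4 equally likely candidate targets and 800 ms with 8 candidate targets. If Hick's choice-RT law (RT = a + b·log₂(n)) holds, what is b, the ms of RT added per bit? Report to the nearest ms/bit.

The slope on a log₂ axis is (800 − 640) / (3 − 2) = 160 ms/bit.

160 ms/bit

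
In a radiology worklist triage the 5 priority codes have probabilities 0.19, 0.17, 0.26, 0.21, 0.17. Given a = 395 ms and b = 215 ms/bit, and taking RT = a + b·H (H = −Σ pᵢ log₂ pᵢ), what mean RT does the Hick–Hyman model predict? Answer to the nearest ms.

890 ms

H = 0.19·log₂(1/0.19) + 0.17·log₂(1/0.17) + 0.26·log₂(1/0.26) + 0.21·log₂(1/0.21) + 0.17·log₂(1/0.17) = 2.3025 bits.
RT = 395 + 215 × 2.3025 = 890.04 ms.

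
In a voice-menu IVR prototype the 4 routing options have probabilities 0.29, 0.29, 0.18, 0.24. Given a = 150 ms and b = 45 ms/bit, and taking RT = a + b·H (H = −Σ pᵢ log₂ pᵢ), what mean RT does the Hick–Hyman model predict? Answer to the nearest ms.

239 ms

Entropy contributions −pᵢ log₂ pᵢ: 0.5179, 0.5179, 0.4453, 0.4941; sum H = 1.9752 bits.
RT = a + bH = 150 + 45·1.9752 = 238.89 ms.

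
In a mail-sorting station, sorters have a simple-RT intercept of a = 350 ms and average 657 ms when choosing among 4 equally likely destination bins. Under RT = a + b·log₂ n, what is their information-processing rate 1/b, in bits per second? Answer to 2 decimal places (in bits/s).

6.51 bits/s

b = (657 − 350)/log₂ 4 = 307/2 = 153.500 ms per bit = 0.15350 s/bit; the reciprocal is 6.515 bits/s.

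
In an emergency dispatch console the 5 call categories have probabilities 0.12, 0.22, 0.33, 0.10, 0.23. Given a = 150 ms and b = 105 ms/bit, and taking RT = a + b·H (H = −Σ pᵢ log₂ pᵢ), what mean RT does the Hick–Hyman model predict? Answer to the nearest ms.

381 ms

Entropy contributions −pᵢ log₂ pᵢ: 0.3671, 0.4806, 0.5278, 0.3322, 0.4877; sum H = 2.1953 bits.
RT = a + bH = 150 + 105·2.1953 = 380.51 ms.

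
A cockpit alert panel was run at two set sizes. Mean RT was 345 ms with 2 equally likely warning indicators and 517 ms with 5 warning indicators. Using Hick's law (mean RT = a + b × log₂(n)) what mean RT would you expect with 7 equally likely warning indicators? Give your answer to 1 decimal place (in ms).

With log₂ n on the abscissa the relation is linear; from the two conditions:
  b = (517 − 345) / (log₂ 5 − log₂ 2) = 172 / (2.3219 − 1) = 130.113 ms/bit
  a = 345 − 130.113 × 1 = 214.887 ms
Then RT(7) = 214.887 + 130.113 × log₂ 7 = 214.887 + 130.113 × 2.8074 ≈ 580.160 ms.

580.2 ms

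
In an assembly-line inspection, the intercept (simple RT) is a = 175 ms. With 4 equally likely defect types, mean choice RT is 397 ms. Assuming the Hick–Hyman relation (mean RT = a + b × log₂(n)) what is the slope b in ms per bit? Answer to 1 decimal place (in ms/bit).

log₂(4) = 2 bits.
b = (RT − a)/log₂ n = (397 − 175) / 2 = 111.000 ms/bit.

111.0 ms/bit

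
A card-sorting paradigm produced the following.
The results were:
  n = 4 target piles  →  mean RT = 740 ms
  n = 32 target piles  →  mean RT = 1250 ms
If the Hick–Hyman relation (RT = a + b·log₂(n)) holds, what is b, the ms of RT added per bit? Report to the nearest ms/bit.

170 ms/bit

b = (RT₂ − RT₁)/(log₂ n₂ − log₂ n₁) = (1250 − 740)/(5 − 2) = 170 ms/bit.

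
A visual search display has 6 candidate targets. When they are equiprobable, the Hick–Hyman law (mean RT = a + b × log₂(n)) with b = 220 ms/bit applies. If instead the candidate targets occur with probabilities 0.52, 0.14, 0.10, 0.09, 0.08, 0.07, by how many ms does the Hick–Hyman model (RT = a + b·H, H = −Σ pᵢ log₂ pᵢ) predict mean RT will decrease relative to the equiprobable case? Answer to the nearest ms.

Equiprobable entropy H₀ = log₂ 6 = 2.5850 bits.
Skewed entropy H = −Σ pᵢ log₂ pᵢ = 2.0926 bits.
ΔRT = b·(H₀ − H) = 220 × 0.4924 = 108.32 ms.

108 ms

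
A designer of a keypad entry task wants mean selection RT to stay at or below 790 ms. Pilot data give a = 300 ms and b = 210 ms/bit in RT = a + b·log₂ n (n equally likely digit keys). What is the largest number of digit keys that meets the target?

Set 300 + 210·log₂ n ≤ 790 → log₂ n ≤ (790 − 300)/210 = 2.3333.
So n ≤ 2^2.3333 = 5.040; the largest integer n is 5.

5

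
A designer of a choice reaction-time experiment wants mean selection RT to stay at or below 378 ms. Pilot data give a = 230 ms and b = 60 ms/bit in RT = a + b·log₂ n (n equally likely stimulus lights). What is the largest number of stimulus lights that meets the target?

5

60·log₂ n ≤ 378 − 230 = 148, giving log₂ n ≤ 2.4667 and n ≤ 5.528. The largest whole number is 5.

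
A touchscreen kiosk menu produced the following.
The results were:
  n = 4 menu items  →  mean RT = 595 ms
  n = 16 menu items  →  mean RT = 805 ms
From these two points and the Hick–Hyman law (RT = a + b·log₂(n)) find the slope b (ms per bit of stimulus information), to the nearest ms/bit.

The slope on a log₂ axis is (805 − 595) / (4 − 2) = 105 ms/bit.

105 ms/bit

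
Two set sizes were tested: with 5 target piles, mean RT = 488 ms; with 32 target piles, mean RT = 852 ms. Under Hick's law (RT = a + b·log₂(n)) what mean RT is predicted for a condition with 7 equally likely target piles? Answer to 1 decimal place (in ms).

554.0 ms

Solve the two-equation system in a and b:
  b = (852 − 488) / (log₂ 32 − log₂ 5) = 364 / (5 − 2.3219) = 135.919 ms/bit
  a = 488 − 135.919 × 2.3219 = 172.407 ms
Then RT(7) = 172.407 + 135.919 × log₂ 7 = 172.407 + 135.919 × 2.8074 ≈ 553.979 ms.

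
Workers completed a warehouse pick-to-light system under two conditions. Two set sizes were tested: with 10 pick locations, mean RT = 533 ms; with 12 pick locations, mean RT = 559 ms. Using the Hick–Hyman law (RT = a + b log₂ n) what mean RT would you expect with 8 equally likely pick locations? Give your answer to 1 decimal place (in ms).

Fit slope and intercept:
  b = (559 − 533) / (log₂ 12 − log₂ 10) = 26 / (3.5850 − 3.3219) = 98.846 ms/bit
  a = 533 − 98.846 × 3.3219 = 204.639 ms
Then RT(8) = 204.639 + 98.846 × log₂ 8 = 204.639 + 98.846 × 3 ≈ 501.179 ms.

501.2 ms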